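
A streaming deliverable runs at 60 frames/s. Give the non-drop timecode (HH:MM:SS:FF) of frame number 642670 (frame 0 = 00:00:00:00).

02:58:31:10

642670 ÷ 60 = 10711 full seconds, remainder 10 frames.
10711 s = 2 h 58 min 31 s.
Timecode: 02:58:31:10.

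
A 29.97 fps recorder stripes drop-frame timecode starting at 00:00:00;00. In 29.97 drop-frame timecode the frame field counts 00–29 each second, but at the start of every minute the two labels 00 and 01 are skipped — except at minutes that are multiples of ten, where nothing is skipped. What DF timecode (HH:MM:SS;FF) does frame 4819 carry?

Ten DF minutes hold 17982 frames, so frame 4819 lies in block 0 (frames 0–17981) with 4819 frames into that block.
The block's first minute is 1800 frames and the rest 1798 each; 4819 frames reaches minute 2, so 0 × 18 + 2 × 2 = 4 labels have been skipped so far.
Adding those back, label number 4819 + 4 = 4823 at 30 labels/s is 160 s + 23 f = 0 h 2 min 40 s frame 23, i.e. 00:02:40;23.

00:02:40;23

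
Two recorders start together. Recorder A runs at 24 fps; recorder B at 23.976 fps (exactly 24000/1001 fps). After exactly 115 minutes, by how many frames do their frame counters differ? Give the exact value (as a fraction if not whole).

115 min = 6900 s.
A emits 24 × 6900 = 165600 frames; B emits 24000/1001 × 6900 = 165600000/1001.
Difference = 165600/1001 frames (≈ 165.4346); B is behind A.

165600/1001 frames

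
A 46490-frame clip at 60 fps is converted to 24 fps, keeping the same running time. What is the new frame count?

18596 frames

Target frames = source frames × (target rate / source rate) = 46490 × (24)/(60) = 46490 × 2/5 = 18596.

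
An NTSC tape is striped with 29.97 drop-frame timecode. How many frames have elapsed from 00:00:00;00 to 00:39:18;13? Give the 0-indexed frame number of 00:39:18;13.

70681

Complete 10-minute blocks: 3, each 17982 frames → 53946.
Remaining 9 whole minutes in the current block: 1800 + 8 × 1798 = 16184 frames.
Within the current minute: 18 × 30 + 13 − 2 = 551 (labels ;00/;01 skipped at this minute). Total = 53946 + 16184 + 551 = 70681.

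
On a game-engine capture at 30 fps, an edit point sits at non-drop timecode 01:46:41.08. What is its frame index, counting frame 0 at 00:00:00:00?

192038

Total seconds to the label: (1 × 3600 + 46 × 60 + 41) = 6401.
Frame index = 6401 × 30 + 8 = 192038.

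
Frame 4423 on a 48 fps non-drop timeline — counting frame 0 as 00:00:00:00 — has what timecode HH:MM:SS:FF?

4423 ÷ 48 = 92 full seconds, remainder 7 frames.
92 s = 0 h 1 min 32 s.
Timecode: 00:01:32:07.

00:01:32:07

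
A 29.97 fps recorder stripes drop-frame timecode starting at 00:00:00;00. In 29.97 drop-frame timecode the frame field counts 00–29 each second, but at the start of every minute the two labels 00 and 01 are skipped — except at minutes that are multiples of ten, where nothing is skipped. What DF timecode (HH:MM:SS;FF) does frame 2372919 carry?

Ten DF minutes hold 17982 frames, so frame 2372919 lies in block 131 (frames 2355642–2373623) with 17277 frames into that block.
The block's first minute is 1800 frames and the rest 1798 each; 17277 frames reaches minute 9, so 131 × 18 + 9 × 2 = 2376 labels have been skipped so far.
Adding those back, label number 2372919 + 2376 = 2375295 at 30 labels/s is 79176 s + 15 f = 21 h 59 min 36 s frame 15, i.e. 21:59:36;15.

21:59:36;15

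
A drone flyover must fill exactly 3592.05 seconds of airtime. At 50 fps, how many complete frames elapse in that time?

Frames = 3592.05 × 50 = 359205/2 ≈ 179602.5000.
Complete frames: 179602.

179602 frames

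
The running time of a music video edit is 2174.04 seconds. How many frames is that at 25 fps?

54351 frames

Frames = 2174.04 × 25 = 54351.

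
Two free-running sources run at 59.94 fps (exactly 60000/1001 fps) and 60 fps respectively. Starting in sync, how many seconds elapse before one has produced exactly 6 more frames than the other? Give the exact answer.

100.1 seconds

The gap grows by |60 − 60000/1001| = 60/1001 frames per second.
Time for a 6-frame gap: 6 ÷ (60/1001) = 100.1 s.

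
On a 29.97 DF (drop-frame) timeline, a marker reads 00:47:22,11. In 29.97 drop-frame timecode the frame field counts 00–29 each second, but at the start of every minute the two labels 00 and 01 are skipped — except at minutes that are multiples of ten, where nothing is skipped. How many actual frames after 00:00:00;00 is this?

As if non-drop at 30 labels/s: (0 × 3600 + 47 × 60 + 22) × 30 + 11 = 85271.
Minute boundaries passed: 47; those not divisible by 10: 47 − 4 = 43; dropped labels = 2 × 43 = 86.
Actual frame index = 85271 − 86 = 85185.

85185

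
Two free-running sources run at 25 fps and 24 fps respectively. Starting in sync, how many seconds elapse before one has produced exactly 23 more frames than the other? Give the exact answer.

The gap grows by |24 − 25| = 1 frame per second.
Time for a 23-frame gap: 23 ÷ (1) = 23 s.

23 seconds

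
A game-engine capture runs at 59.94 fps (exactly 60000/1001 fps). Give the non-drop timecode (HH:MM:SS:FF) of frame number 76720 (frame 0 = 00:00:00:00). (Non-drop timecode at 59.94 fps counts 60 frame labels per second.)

00:21:18:40

76720 ÷ 60 = 1278 full seconds, remainder 40 frames.
1278 s = 0 h 21 min 18 s.
Timecode: 00:21:18:40.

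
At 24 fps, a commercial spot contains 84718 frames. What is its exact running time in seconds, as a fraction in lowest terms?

Running time = 84718 ÷ (24) = 84718 × 1/24 = 42359/12 s.

42359/12 seconds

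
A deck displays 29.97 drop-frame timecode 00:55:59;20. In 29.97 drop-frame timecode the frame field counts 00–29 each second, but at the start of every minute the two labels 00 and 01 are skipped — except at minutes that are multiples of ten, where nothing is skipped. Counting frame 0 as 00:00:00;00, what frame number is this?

100690

Complete 10-minute blocks: 5, each 17982 frames → 89910.
Remaining 5 whole minutes in the current block: 1800 + 4 × 1798 = 8992 frames.
Within the current minute: 59 × 30 + 20 − 2 = 1788 (labels ;00/;01 skipped at this minute). Total = 89910 + 8992 + 1788 = 100690.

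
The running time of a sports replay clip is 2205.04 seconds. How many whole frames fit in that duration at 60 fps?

132302 frames

Frames = 2205.04 × 60 = 661512/5 ≈ 132302.4000.
Complete frames: 132302.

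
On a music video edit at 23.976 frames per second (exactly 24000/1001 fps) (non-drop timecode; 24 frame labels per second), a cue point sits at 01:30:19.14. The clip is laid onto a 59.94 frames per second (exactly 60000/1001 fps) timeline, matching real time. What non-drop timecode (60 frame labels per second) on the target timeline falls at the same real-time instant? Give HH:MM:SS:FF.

01:30:19:35

Source frame index: (1×3600 + 30×60 + 19) × 24 + 14 = 130070.
Real time: 130070 / (24000/1001) = 13020007/2400 s.
Target frame: (13020007/2400) × (60000/1001) = 325175.
At 60 labels/s: frame 325175 → 01:30:19:35.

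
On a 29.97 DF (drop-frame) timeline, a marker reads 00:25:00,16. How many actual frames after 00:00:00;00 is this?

44970

Complete 10-minute blocks: 2, each 17982 frames → 35964.
Remaining 5 whole minutes in the current block: 1800 + 4 × 1798 = 8992 frames.
Within the current minute: 0 × 30 + 16 − 2 = 14 (labels ;00/;01 skipped at this minute). Total = 35964 + 8992 + 14 = 44970.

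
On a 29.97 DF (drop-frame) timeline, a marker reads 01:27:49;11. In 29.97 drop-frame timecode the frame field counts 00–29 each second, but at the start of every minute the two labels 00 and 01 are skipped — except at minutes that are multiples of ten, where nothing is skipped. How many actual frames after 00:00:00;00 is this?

157923

Complete 10-minute blocks: 8, each 17982 frames → 143856.
Remaining 7 whole minutes in the current block: 1800 + 6 × 1798 = 12588 frames.
Within the current minute: 49 × 30 + 11 − 2 = 1479 (labels ;00/;01 skipped at this minute). Total = 143856 + 12588 + 1479 = 157923.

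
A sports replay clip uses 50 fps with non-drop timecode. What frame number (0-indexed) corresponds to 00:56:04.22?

168222

Total seconds to the label: (0 × 3600 + 56 × 60 + 4) = 3364.
Frame index = 3364 × 50 + 22 = 168222.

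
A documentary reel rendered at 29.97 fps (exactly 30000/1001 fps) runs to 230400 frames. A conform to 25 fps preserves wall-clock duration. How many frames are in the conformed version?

192192 frames

Target frames = source frames × (target rate / source rate) = 230400 × (25)/(30000/1001) = 230400 × 1001/1200 = 192192.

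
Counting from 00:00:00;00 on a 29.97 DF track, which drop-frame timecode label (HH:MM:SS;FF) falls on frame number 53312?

00:29:38;26

Each 10-minute DF block holds 10 × 60 × 30 − 9 × 2 = 17982 frames. 53312 ÷ 17982 → 2 full blocks, remainder 17348.
Within the partial block the first minute is 1800 frames and each further minute 1798, so 9 further minute boundaries passed. Total skipped labels = 18 × 2 + 2 × 9 = 54.
Non-drop label index = 53312 + 54 = 53366; at 30 labels/s that is 00:29:38:26, i.e. DF 00:29:38;26.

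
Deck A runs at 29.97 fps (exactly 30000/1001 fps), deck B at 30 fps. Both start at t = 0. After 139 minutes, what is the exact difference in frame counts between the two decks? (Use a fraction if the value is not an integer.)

250200/1001 frames

139 min = 8340 s.
A emits 30000/1001 × 8340 = 250200000/1001 frames; B emits 30 × 8340 = 250200.
Difference = 250200/1001 frames (≈ 249.9500); B is ahead of A.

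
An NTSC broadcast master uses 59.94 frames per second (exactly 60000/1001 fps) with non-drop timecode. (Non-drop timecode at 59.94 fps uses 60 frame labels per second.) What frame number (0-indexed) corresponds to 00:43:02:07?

Total seconds to the label: (0 × 3600 + 43 × 60 + 2) = 2582.
Frame index = 2582 × 60 + 7 = 154927.

frame 154927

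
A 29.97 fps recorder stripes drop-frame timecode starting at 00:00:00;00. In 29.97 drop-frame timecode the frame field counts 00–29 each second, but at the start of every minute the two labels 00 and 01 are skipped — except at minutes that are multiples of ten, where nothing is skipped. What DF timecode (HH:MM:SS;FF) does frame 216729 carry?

Ten DF minutes hold 17982 frames, so frame 216729 lies in block 12 (frames 215784–233765) with 945 frames into that block.
The block's first minute is 1800 frames and the rest 1798 each; 945 frames reaches minute 0, so 12 × 18 + 0 × 2 = 216 labels have been skipped so far.
Adding those back, label number 216729 + 216 = 216945 at 30 labels/s is 7231 s + 15 f = 2 h 0 min 31 s frame 15, i.e. 02:00:31;15.

02:00:31;15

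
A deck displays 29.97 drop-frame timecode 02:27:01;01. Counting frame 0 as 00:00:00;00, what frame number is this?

Complete 10-minute blocks: 14, each 17982 frames → 251748.
Remaining 7 whole minutes in the current block: 1800 + 6 × 1798 = 12588 frames.
Within the current minute: 1 × 30 + 1 − 2 = 29 (labels ;00/;01 skipped at this minute). Total = 251748 + 12588 + 29 = 264365.

264365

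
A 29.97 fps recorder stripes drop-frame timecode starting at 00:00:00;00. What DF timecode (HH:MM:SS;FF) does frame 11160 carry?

Each 10-minute DF block holds 10 × 60 × 30 − 9 × 2 = 17982 frames. 11160 ÷ 17982 → 0 full blocks, remainder 11160.
Within the partial block the first minute is 1800 frames and each further minute 1798, so 6 further minute boundaries passed. Total skipped labels = 18 × 0 + 2 × 6 = 12.
Non-drop label index = 11160 + 12 = 11172; at 30 labels/s that is 00:06:12:12, i.e. DF 00:06:12;12.

00:06:12;12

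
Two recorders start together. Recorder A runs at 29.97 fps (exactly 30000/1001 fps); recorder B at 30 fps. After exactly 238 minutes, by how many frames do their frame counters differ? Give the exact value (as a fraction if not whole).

61200/143 frames

238 min = 14280 s.
A emits 30000/1001 × 14280 = 61200000/143 frames; B emits 30 × 14280 = 428400.
Difference = 61200/143 frames (≈ 427.9720); B is ahead of A.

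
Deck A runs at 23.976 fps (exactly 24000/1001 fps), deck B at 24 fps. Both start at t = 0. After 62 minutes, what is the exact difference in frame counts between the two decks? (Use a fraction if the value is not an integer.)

62 min = 3720 s.
A emits 24000/1001 × 3720 = 89280000/1001 frames; B emits 24 × 3720 = 89280.
Difference = 89280/1001 frames (≈ 89.1908); B is ahead of A.

89280/1001 frames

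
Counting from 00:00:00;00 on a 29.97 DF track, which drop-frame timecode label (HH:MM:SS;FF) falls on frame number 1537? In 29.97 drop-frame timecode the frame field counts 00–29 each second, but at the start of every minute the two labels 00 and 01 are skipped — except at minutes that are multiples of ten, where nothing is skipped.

00:00:51;07

Each 10-minute DF block holds 10 × 60 × 30 − 9 × 2 = 17982 frames. 1537 ÷ 17982 → 0 full blocks, remainder 1537.
Within the partial block the first minute is 1800 frames and each further minute 1798, so 0 further minute boundaries passed. Total skipped labels = 18 × 0 + 2 × 0 = 0.
Non-drop label index = 1537 + 0 = 1537; at 30 labels/s that is 00:00:51:07, i.e. DF 00:00:51;07.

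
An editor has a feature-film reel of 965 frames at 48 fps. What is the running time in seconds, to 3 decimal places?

20.104 seconds

Running time = 965 × 1/48 = 965/48 s ≈ 20.104 s.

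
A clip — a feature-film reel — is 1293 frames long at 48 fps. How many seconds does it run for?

26.9375 seconds

Running time = 1293 / (48) = 26.9375 s.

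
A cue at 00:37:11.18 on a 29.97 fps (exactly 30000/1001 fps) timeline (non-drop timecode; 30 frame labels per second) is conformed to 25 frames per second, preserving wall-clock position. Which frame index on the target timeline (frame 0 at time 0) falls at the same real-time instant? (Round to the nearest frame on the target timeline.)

Source frame index: (0×3600 + 37×60 + 11) × 30 + 18 = 66948.
Real time: 66948 / (30000/1001) = 5584579/2500 s.
Target frame: (5584579/2500) × (25) = 5584579/100 ≈ 55845.790 → 55846.

frame 55846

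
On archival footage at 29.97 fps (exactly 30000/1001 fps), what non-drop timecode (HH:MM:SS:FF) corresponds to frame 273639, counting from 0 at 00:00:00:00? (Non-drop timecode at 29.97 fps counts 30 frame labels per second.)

02:32:01:09

273639 ÷ 30 = 9121 full seconds, remainder 9 frames.
9121 s = 2 h 32 min 1 s.
Timecode: 02:32:01:09.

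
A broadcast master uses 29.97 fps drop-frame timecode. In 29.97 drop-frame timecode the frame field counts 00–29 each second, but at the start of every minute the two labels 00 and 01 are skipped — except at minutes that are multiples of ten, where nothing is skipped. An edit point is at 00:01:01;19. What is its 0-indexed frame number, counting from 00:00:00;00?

As if non-drop at 30 labels/s: (0 × 3600 + 1 × 60 + 1) × 30 + 19 = 1849.
Minute boundaries passed: 1; those not divisible by 10: 1 − 0 = 1; dropped labels = 2 × 1 = 2.
Actual frame index = 1849 − 2 = 1847.

1847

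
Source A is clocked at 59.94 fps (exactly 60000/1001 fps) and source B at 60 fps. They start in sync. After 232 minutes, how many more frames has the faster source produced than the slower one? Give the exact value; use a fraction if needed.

232 min = 13920 s.
A emits 60000/1001 × 13920 = 835200000/1001 frames; B emits 60 × 13920 = 835200.
Difference = 835200/1001 frames (≈ 834.3656); B is ahead of A.

835200/1001 frames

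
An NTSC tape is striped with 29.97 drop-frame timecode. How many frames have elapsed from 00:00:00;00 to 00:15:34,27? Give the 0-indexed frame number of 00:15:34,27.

28019

As if non-drop at 30 labels/s: (0 × 3600 + 15 × 60 + 34) × 30 + 27 = 28047.
Minute boundaries passed: 15; those not divisible by 10: 15 − 1 = 14; dropped labels = 2 × 14 = 28.
Actual frame index = 28047 − 28 = 28019.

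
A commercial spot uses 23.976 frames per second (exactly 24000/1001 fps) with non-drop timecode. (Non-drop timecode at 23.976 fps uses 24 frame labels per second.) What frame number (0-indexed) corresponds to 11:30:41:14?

Total seconds to the label: (11 × 3600 + 30 × 60 + 41) = 41441.
Frame index = 41441 × 24 + 14 = 994598.

frame 994598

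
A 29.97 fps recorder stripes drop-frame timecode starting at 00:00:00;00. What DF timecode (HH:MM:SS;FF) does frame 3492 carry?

00:01:56;14

Ten DF minutes hold 17982 frames, so frame 3492 lies in block 0 (frames 0–17981) with 3492 frames into that block.
The block's first minute is 1800 frames and the rest 1798 each; 3492 frames reaches minute 1, so 0 × 18 + 1 × 2 = 2 labels have been skipped so far.
Adding those back, label number 3492 + 2 = 3494 at 30 labels/s is 116 s + 14 f = 0 h 1 min 56 s frame 14, i.e. 00:01:56;14.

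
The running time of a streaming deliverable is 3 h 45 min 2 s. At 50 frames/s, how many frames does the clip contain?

675100 frames

3 h 45 min 2 s = 13502 s.
Frames = 13502 × 50 = 675100.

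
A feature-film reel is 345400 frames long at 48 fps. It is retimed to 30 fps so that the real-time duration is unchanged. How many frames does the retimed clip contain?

215875 frames

Target frames = source frames × (target rate / source rate) = 345400 × (30)/(48) = 345400 × 5/8 = 215875.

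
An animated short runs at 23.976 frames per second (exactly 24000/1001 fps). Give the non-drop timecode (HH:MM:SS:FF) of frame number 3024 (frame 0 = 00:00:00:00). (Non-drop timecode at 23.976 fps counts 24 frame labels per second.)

00:02:06:00

3024 ÷ 24 = 126 full seconds, remainder 0 frames.
126 s = 0 h 2 min 6 s.
Timecode: 00:02:06:00.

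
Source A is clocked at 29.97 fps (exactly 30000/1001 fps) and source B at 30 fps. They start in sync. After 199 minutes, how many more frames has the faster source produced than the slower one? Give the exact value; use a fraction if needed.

199 min = 11940 s.
A emits 30000/1001 × 11940 = 358200000/1001 frames; B emits 30 × 11940 = 358200.
Difference = 358200/1001 frames (≈ 357.8422); B is ahead of A.

358200/1001 frames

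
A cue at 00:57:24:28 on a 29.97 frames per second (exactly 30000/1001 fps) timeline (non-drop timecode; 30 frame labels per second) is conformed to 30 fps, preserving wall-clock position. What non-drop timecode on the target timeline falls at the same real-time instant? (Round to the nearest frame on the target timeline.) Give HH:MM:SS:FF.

00:57:28:11

Source frame index: (0×3600 + 57×60 + 24) × 30 + 28 = 103348.
Real time: 103348 / (30000/1001) = 25862837/7500 s.
Target frame: (25862837/7500) × (30) = 25862837/250 ≈ 103451.348 → 103451.
At 30 labels/s: frame 103451 → 00:57:28:11.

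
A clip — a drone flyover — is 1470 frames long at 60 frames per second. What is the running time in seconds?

24.5 seconds

Running time = 1470 / (60) = 24.5 s.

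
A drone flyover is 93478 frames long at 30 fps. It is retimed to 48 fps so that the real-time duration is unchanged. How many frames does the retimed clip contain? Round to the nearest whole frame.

Frames at target rate = 93478 × (48) / (30) = 747824/5 ≈ 149564.800.
Nearest whole frame: 149565.

149565 frames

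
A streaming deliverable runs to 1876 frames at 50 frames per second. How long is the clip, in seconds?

37.52 seconds

Running time = 1876 / (50) = 37.52 s.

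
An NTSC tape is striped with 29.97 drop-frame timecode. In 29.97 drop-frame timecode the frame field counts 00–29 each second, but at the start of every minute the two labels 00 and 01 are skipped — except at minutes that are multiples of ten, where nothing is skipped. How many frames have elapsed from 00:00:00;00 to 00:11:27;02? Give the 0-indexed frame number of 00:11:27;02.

Complete 10-minute blocks: 1, each 17982 frames → 17982.
Remaining 1 whole minute in the current block: 1800 + 0 × 1798 = 1800 frames.
Within the current minute: 27 × 30 + 2 − 2 = 810 (labels ;00/;01 skipped at this minute). Total = 17982 + 1800 + 810 = 20592.

20592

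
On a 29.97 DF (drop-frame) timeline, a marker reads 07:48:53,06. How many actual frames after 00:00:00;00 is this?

843152

Complete 10-minute blocks: 46, each 17982 frames → 827172.
Remaining 8 whole minutes in the current block: 1800 + 7 × 1798 = 14386 frames.
Within the current minute: 53 × 30 + 6 − 2 = 1594 (labels ;00/;01 skipped at this minute). Total = 827172 + 14386 + 1594 = 843152.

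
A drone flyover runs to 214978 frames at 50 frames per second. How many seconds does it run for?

Running time = 214978 / (50) = 4299.56 s.

4299.56 seconds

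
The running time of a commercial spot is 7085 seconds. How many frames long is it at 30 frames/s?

212550 frames

Frames = 7085 × 30 = 212550.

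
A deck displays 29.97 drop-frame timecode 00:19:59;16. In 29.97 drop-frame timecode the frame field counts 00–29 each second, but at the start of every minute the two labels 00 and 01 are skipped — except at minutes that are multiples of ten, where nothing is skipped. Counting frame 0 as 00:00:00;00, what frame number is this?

35950

Complete 10-minute blocks: 1, each 17982 frames → 17982.
Remaining 9 whole minutes in the current block: 1800 + 8 × 1798 = 16184 frames.
Within the current minute: 59 × 30 + 16 − 2 = 1784 (labels ;00/;01 skipped at this minute). Total = 17982 + 16184 + 1784 = 35950.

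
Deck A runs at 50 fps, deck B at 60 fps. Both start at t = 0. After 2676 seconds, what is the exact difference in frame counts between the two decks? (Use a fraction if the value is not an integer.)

A emits 50 × 2676 = 133800 frames; B emits 60 × 2676 = 160560.
Difference = 26760 frames; B is ahead of A.

26760 frames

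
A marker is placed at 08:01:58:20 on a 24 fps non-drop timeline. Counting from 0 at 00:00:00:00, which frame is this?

Total seconds to the label: (8 × 3600 + 1 × 60 + 58) = 28918.
Frame index = 28918 × 24 + 20 = 694052.

frame 694052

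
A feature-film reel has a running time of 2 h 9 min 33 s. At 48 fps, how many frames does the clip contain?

2 h 9 min 33 s = 7773 s.
Frames = 7773 × 48 = 373104.

373104 frames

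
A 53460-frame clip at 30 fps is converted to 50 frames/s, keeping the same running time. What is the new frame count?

89100 frames

Frames at target rate = 53460 × (50) / (30) = 89100.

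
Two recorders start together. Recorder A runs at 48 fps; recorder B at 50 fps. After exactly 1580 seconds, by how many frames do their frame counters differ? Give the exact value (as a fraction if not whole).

3160 frames

A emits 48 × 1580 = 75840 frames; B emits 50 × 1580 = 79000.
Difference = 3160 frames; B is ahead of A.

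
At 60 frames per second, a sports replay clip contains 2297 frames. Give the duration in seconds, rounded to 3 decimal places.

Running time = 2297 × 1/60 = 2297/60 s ≈ 38.283 s.

38.283 seconds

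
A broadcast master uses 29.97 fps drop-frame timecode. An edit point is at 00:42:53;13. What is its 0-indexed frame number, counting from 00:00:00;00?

Complete 10-minute blocks: 4, each 17982 frames → 71928.
Remaining 2 whole minutes in the current block: 1800 + 1 × 1798 = 3598 frames.
Within the current minute: 53 × 30 + 13 − 2 = 1601 (labels ;00/;01 skipped at this minute). Total = 71928 + 3598 + 1601 = 77127.

77127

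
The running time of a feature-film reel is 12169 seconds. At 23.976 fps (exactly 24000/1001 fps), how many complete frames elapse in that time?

291764 frames

Frames = 12169 × 24000/1001 = 292056000/1001 ≈ 291764.2358.
Complete frames: 291764.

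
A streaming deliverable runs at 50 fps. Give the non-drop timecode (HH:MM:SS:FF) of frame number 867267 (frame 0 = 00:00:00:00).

04:49:05:17

867267 ÷ 50 = 17345 full seconds, remainder 17 frames.
17345 s = 4 h 49 min 5 s.
Timecode: 04:49:05:17.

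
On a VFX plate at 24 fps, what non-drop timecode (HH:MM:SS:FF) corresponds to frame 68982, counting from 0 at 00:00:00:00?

00:47:54:06

68982 ÷ 24 = 2874 full seconds, remainder 6 frames.
2874 s = 0 h 47 min 54 s.
Timecode: 00:47:54:06.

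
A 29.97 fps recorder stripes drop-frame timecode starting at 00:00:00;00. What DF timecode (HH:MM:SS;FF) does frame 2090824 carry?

Ten DF minutes hold 17982 frames, so frame 2090824 lies in block 116 (frames 2085912–2103893) with 4912 frames into that block.
The block's first minute is 1800 frames and the rest 1798 each; 4912 frames reaches minute 2, so 116 × 18 + 2 × 2 = 2092 labels have been skipped so far.
Adding those back, label number 2090824 + 2092 = 2092916 at 30 labels/s is 69763 s + 26 f = 19 h 22 min 43 s frame 26, i.e. 19:22:43;26.

19:22:43;26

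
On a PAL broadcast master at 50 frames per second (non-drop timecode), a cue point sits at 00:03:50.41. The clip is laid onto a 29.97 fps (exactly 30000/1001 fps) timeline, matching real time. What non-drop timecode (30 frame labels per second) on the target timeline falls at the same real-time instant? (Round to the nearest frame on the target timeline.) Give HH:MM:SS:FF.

00:03:50:18

Source frame index: (0×3600 + 3×60 + 50) × 50 + 41 = 11541.
Real time: 11541 / (50) = 11541/50 s.
Target frame: (11541/50) × (30000/1001) = 6924600/1001 ≈ 6917.682 → 6918.
At 30 labels/s: frame 6918 → 00:03:50:18.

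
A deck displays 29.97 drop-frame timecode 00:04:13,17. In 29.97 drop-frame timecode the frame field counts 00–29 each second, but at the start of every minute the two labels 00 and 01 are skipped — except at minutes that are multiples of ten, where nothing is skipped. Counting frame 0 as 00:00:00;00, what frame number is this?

As if non-drop at 30 labels/s: (0 × 3600 + 4 × 60 + 13) × 30 + 17 = 7607.
Minute boundaries passed: 4; those not divisible by 10: 4 − 0 = 4; dropped labels = 2 × 4 = 8.
Actual frame index = 7607 − 8 = 7599.

7599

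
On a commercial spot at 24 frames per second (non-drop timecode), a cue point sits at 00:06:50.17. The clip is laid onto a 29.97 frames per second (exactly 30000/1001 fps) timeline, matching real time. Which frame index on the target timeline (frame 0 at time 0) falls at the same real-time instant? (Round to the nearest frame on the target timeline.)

Source frame index: (0×3600 + 6×60 + 50) × 24 + 17 = 9857.
Real time: 9857 / (24) = 9857/24 s.
Target frame: (9857/24) × (30000/1001) = 12321250/1001 ≈ 12308.941 → 12309.

frame 12309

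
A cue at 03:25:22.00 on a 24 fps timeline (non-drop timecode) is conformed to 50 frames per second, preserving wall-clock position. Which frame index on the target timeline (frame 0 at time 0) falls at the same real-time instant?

frame 616100

Source frame index: (3×3600 + 25×60 + 22) × 24 + 0 = 295728.
Real time: 295728 / (24) = 12322 s.
Target frame: (12322) × (50) = 616100.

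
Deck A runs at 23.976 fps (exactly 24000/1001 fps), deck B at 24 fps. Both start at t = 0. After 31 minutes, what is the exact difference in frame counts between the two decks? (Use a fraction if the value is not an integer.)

31 min = 1860 s.
A emits 24000/1001 × 1860 = 44640000/1001 frames; B emits 24 × 1860 = 44640.
Difference = 44640/1001 frames (≈ 44.5954); B is ahead of A.

44640/1001 frames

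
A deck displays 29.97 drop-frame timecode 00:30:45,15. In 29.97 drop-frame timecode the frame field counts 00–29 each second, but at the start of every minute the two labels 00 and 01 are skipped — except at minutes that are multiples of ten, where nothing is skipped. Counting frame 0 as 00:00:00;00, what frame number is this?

As if non-drop at 30 labels/s: (0 × 3600 + 30 × 60 + 45) × 30 + 15 = 55365.
Minute boundaries passed: 30; those not divisible by 10: 30 − 3 = 27; dropped labels = 2 × 27 = 54.
Actual frame index = 55365 − 54 = 55311.

55311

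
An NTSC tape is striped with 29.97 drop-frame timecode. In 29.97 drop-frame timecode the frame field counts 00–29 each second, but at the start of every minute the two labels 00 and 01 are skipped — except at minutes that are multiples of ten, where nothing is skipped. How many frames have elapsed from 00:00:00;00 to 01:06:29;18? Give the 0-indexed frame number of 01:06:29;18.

As if non-drop at 30 labels/s: (1 × 3600 + 6 × 60 + 29) × 30 + 18 = 119688.
Minute boundaries passed: 66; those not divisible by 10: 66 − 6 = 60; dropped labels = 2 × 60 = 120.
Actual frame index = 119688 − 120 = 119568.

119568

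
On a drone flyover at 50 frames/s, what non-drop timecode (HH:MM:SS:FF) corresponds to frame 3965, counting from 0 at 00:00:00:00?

3965 ÷ 50 = 79 full seconds, remainder 15 frames.
79 s = 0 h 1 min 19 s.
Timecode: 00:01:19:15.

00:01:19:15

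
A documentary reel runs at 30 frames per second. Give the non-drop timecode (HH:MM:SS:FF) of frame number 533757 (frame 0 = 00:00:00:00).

533757 ÷ 30 = 17791 full seconds, remainder 27 frames.
17791 s = 4 h 56 min 31 s.
Timecode: 04:56:31:27.

04:56:31:27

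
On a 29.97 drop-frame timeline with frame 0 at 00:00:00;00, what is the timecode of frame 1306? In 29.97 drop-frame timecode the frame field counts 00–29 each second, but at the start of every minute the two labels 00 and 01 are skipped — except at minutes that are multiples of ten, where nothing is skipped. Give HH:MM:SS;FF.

00:00:43;16

Ten DF minutes hold 17982 frames, so frame 1306 lies in block 0 (frames 0–17981) with 1306 frames into that block.
The block's first minute is 1800 frames and the rest 1798 each; 1306 frames reaches minute 0, so 0 × 18 + 0 × 2 = 0 labels have been skipped so far.
Adding those back, label number 1306 + 0 = 1306 at 30 labels/s is 43 s + 16 f = 0 h 0 min 43 s frame 16, i.e. 00:00:43;16.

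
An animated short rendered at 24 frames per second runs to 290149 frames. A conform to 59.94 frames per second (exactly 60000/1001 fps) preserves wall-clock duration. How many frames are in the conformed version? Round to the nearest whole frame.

Frames at target rate = 290149 × (60000/1001) / (24) = 725372500/1001 ≈ 724647.852.
Nearest whole frame: 724648.

724648 frames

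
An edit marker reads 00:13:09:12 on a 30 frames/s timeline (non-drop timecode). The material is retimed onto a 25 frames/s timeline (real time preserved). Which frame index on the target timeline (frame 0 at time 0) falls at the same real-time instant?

frame 19735

Source frame index: (0×3600 + 13×60 + 9) × 30 + 12 = 23682.
Real time: 23682 / (30) = 3947/5 s.
Target frame: (3947/5) × (25) = 19735.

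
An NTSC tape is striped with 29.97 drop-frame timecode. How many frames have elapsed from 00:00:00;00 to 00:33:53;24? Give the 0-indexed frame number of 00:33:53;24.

60954

Complete 10-minute blocks: 3, each 17982 frames → 53946.
Remaining 3 whole minutes in the current block: 1800 + 2 × 1798 = 5396 frames.
Within the current minute: 53 × 30 + 24 − 2 = 1612 (labels ;00/;01 skipped at this minute). Total = 53946 + 5396 + 1612 = 60954.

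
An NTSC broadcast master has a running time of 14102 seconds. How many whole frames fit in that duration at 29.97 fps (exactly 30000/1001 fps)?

Frames = 14102 × 30000/1001 = 38460000/91 ≈ 422637.3626.
Complete frames: 422637.

422637 frames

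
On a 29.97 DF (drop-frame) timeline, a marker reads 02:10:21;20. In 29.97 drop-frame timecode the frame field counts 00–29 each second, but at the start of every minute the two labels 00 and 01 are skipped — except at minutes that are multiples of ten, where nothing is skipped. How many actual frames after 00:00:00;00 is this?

Complete 10-minute blocks: 13, each 17982 frames → 233766.
Remaining 0 whole minutes in the current block: 0 frames.
Within the current minute: 21 × 30 + 20 = 650. Total = 233766 + 0 + 650 = 234416.

234416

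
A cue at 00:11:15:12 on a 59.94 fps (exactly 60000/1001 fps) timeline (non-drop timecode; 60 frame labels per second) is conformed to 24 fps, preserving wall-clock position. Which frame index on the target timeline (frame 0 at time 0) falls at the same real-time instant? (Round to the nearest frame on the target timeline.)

frame 16221

Source frame index: (0×3600 + 11×60 + 15) × 60 + 12 = 40512.
Real time: 40512 / (60000/1001) = 422422/625 s.
Target frame: (422422/625) × (24) = 10138128/625 ≈ 16221.005 → 16221.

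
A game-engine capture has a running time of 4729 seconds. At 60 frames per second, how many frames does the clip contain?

283740 frames

Frames = 4729 × 60 = 283740.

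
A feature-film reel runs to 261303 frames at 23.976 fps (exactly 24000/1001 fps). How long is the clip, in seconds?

Running time = 261303 / (24000/1001) = 10898.512625 s.

10898.512625 seconds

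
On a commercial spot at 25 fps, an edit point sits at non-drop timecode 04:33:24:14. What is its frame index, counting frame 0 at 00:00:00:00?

410114

Total seconds to the label: (4 × 3600 + 33 × 60 + 24) = 16404.
Frame index = 16404 × 25 + 14 = 410114.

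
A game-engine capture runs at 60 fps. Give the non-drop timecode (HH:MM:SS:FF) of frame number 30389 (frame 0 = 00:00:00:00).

00:08:26:29

30389 ÷ 60 = 506 full seconds, remainder 29 frames.
506 s = 0 h 8 min 26 s.
Timecode: 00:08:26:29.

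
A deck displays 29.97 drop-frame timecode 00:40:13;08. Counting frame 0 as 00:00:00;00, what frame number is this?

72326

As if non-drop at 30 labels/s: (0 × 3600 + 40 × 60 + 13) × 30 + 8 = 72398.
Minute boundaries passed: 40; those not divisible by 10: 40 − 4 = 36; dropped labels = 2 × 36 = 72.
Actual frame index = 72398 − 72 = 72326.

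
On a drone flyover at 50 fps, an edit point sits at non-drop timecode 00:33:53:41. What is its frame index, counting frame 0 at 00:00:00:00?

101691

Total seconds to the label: (0 × 3600 + 33 × 60 + 53) = 2033.
Frame index = 2033 × 50 + 41 = 101691.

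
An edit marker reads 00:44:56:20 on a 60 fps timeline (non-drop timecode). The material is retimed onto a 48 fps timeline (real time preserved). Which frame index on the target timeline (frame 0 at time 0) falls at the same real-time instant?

frame 129424

Source frame index: (0×3600 + 44×60 + 56) × 60 + 20 = 161780.
Real time: 161780 / (60) = 8089/3 s.
Target frame: (8089/3) × (48) = 129424.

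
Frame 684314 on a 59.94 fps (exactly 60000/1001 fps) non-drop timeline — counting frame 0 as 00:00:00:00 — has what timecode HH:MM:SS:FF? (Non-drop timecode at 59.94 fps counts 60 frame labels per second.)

684314 ÷ 60 = 11405 full seconds, remainder 14 frames.
11405 s = 3 h 10 min 5 s.
Timecode: 03:10:05:14.

03:10:05:14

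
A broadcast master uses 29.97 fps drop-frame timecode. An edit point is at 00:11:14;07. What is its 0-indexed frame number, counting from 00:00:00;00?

20207

Complete 10-minute blocks: 1, each 17982 frames → 17982.
Remaining 1 whole minute in the current block: 1800 + 0 × 1798 = 1800 frames.
Within the current minute: 14 × 30 + 7 − 2 = 425 (labels ;00/;01 skipped at this minute). Total = 17982 + 1800 + 425 = 20207.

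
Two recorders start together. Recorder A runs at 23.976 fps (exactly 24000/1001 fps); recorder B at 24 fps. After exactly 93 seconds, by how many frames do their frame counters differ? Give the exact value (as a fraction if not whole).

2232/1001 frames

A emits 24000/1001 × 93 = 2232000/1001 frames; B emits 24 × 93 = 2232.
Difference = 2232/1001 frames (≈ 2.2298); B is ahead of A.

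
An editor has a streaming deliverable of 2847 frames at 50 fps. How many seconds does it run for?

Running time = 2847 / (50) = 56.94 s.

56.94 seconds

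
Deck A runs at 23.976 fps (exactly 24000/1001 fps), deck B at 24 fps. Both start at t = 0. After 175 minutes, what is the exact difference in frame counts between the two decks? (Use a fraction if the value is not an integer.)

36000/143 frames

175 min = 10500 s.
A emits 24000/1001 × 10500 = 36000000/143 frames; B emits 24 × 10500 = 252000.
Difference = 36000/143 frames (≈ 251.7483); B is ahead of A.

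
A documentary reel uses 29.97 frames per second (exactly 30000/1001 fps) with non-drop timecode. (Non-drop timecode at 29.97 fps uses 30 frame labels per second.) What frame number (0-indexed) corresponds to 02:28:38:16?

267556

Total seconds to the label: (2 × 3600 + 28 × 60 + 38) = 8918.
Frame index = 8918 × 30 + 16 = 267556.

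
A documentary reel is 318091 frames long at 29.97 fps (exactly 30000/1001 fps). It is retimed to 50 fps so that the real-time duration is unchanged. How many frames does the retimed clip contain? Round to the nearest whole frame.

Frames at target rate = 318091 × (50) / (30000/1001) = 318409091/600 ≈ 530681.818.
Nearest whole frame: 530682.

530682 frames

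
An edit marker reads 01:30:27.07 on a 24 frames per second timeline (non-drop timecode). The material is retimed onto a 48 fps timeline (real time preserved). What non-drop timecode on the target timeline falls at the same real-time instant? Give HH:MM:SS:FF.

Source frame index: (1×3600 + 30×60 + 27) × 24 + 7 = 130255.
Real time: 130255 / (24) = 130255/24 s.
Target frame: (130255/24) × (48) = 260510.
At 48 labels/s: frame 260510 → 01:30:27:14.

01:30:27:14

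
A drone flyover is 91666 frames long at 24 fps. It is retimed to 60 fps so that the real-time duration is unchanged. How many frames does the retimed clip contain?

229165 frames

Frames at target rate = 91666 × (60) / (24) = 229165.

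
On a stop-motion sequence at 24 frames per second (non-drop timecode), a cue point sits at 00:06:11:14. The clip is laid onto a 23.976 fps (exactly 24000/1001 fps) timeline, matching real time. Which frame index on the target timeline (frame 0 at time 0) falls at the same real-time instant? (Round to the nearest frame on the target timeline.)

Source frame index: (0×3600 + 6×60 + 11) × 24 + 14 = 8918.
Real time: 8918 / (24) = 4459/12 s.
Target frame: (4459/12) × (24000/1001) = 98000/11 ≈ 8909.091 → 8909.

frame 8909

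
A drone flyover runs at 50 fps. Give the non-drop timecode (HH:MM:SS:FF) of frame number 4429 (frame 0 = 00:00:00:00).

00:01:28:29

4429 ÷ 50 = 88 full seconds, remainder 29 frames.
88 s = 0 h 1 min 28 s.
Timecode: 00:01:28:29.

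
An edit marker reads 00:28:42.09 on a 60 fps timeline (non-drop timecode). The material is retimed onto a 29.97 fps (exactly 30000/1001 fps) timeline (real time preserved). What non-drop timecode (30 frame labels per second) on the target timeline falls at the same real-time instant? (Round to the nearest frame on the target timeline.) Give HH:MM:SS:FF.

Source frame index: (0×3600 + 28×60 + 42) × 60 + 9 = 103329.
Real time: 103329 / (60) = 34443/20 s.
Target frame: (34443/20) × (30000/1001) = 51664500/1001 ≈ 51612.887 → 51613.
At 30 labels/s: frame 51613 → 00:28:40:13.

00:28:40:13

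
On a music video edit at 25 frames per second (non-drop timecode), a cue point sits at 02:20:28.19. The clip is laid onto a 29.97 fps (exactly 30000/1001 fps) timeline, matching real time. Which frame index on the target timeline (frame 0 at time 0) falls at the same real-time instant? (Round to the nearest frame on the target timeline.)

Source frame index: (2×3600 + 20×60 + 28) × 25 + 19 = 210719.
Real time: 210719 / (25) = 210719/25 s.
Target frame: (210719/25) × (30000/1001) = 252862800/1001 ≈ 252610.190 → 252610.

frame 252610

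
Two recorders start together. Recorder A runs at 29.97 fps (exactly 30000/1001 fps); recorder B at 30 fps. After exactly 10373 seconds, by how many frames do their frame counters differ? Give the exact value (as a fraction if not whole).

28290/91 frames

A emits 30000/1001 × 10373 = 28290000/91 frames; B emits 30 × 10373 = 311190.
Difference = 28290/91 frames (≈ 310.8791); B is ahead of A.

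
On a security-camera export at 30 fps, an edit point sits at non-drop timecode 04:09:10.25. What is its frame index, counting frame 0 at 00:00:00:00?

Total seconds to the label: (4 × 3600 + 9 × 60 + 10) = 14950.
Frame index = 14950 × 30 + 25 = 448525.

448525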